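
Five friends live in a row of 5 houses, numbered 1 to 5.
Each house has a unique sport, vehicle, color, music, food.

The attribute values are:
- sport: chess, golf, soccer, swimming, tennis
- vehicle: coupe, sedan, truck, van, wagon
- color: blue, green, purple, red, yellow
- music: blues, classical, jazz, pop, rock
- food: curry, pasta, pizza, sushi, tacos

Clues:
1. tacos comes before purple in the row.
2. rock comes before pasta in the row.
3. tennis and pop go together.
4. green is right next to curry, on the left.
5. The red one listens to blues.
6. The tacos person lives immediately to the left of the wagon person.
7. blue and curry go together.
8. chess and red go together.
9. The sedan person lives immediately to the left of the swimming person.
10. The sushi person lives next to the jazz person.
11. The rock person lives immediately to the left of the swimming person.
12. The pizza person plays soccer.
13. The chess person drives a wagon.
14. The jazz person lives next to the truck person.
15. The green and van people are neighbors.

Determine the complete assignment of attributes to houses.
Solution:

House | Sport | Vehicle | Color | Music | Food
----------------------------------------------
  1   | golf | sedan | green | rock | sushi
  2   | swimming | van | blue | jazz | curry
  3   | tennis | truck | yellow | pop | tacos
  4   | chess | wagon | red | blues | pasta
  5   | soccer | coupe | purple | classical | pizza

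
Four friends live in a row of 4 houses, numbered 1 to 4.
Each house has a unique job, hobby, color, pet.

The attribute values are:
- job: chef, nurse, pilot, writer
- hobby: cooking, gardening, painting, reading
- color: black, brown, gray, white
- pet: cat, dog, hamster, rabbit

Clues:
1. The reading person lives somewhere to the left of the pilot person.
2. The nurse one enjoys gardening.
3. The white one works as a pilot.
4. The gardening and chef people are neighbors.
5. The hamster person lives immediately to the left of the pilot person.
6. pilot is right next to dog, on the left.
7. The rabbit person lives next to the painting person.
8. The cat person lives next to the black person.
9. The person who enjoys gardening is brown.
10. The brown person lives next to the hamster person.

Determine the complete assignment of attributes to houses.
Solution:

House | Job | Hobby | Color | Pet
---------------------------------
  1   | nurse | gardening | brown | cat
  2   | chef | reading | black | hamster
  3   | pilot | cooking | white | rabbit
  4   | writer | painting | gray | dog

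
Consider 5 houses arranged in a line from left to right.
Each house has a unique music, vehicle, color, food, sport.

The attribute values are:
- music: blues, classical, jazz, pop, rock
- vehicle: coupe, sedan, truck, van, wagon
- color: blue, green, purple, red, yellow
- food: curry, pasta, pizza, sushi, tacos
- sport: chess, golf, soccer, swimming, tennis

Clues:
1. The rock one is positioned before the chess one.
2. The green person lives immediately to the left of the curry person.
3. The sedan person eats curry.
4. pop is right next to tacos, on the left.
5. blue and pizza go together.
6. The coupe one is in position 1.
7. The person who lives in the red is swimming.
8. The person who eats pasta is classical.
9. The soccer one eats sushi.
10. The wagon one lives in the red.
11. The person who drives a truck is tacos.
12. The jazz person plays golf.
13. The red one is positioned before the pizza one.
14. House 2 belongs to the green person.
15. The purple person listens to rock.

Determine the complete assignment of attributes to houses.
Solution:

House | Music | Vehicle | Color | Food | Sport
----------------------------------------------
  1   | pop | coupe | yellow | sushi | soccer
  2   | jazz | truck | green | tacos | golf
  3   | rock | sedan | purple | curry | tennis
  4   | classical | wagon | red | pasta | swimming
  5   | blues | van | blue | pizza | chess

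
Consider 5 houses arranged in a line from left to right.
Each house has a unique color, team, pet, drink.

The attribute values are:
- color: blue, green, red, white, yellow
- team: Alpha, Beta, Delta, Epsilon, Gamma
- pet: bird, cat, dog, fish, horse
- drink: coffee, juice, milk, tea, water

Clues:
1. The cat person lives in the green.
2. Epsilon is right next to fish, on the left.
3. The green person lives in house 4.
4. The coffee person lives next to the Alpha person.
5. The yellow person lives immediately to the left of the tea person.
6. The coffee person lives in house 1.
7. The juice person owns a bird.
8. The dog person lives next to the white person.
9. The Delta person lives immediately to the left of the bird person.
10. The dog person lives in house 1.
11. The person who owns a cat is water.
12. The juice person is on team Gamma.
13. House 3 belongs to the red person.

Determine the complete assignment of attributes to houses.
Solution:

House | Color | Team | Pet | Drink
----------------------------------
  1   | yellow | Epsilon | dog | coffee
  2   | white | Alpha | fish | tea
  3   | red | Beta | horse | milk
  4   | green | Delta | cat | water
  5   | blue | Gamma | bird | juice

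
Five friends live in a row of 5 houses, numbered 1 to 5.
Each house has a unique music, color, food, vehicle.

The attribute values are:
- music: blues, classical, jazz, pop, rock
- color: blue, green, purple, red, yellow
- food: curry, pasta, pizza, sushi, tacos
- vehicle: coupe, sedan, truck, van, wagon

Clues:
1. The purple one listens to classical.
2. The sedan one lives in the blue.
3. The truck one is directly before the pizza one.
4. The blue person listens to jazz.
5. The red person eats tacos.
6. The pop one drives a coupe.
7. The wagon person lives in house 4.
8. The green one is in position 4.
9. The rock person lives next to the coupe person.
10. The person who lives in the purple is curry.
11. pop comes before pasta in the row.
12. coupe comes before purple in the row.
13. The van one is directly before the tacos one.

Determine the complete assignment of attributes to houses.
Solution:

House | Music | Color | Food | Vehicle
--------------------------------------
  1   | rock | yellow | sushi | van
  2   | pop | red | tacos | coupe
  3   | classical | purple | curry | truck
  4   | blues | green | pizza | wagon
  5   | jazz | blue | pasta | sedan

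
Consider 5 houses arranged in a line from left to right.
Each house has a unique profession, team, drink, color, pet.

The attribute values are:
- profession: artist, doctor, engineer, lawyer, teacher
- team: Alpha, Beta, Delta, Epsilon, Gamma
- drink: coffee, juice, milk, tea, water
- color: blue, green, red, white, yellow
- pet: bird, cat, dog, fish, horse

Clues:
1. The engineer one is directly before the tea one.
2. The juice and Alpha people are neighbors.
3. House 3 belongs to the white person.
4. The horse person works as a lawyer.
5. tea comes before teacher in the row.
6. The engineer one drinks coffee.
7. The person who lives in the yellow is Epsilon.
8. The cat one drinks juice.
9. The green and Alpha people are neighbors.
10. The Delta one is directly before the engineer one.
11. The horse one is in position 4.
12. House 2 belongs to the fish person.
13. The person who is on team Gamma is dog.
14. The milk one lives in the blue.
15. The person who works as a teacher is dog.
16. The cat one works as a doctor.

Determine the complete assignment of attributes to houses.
Solution:

House | Profession | Team | Drink | Color | Pet
-----------------------------------------------
  1   | doctor | Delta | juice | green | cat
  2   | engineer | Alpha | coffee | red | fish
  3   | artist | Beta | tea | white | bird
  4   | lawyer | Epsilon | water | yellow | horse
  5   | teacher | Gamma | milk | blue | dog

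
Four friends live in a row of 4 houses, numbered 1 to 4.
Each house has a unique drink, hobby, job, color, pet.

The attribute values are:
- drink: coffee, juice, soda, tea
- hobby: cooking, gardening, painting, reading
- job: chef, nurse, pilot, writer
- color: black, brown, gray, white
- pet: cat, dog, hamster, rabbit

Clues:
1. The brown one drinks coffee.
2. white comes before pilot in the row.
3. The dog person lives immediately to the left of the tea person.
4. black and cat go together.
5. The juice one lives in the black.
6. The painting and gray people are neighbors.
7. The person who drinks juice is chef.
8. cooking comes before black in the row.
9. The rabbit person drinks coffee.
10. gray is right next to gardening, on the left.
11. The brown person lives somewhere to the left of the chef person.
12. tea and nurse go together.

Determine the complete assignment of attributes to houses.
Solution:

House | Drink | Hobby | Job | Color | Pet
-----------------------------------------
  1   | soda | painting | writer | white | dog
  2   | tea | cooking | nurse | gray | hamster
  3   | coffee | gardening | pilot | brown | rabbit
  4   | juice | reading | chef | black | cat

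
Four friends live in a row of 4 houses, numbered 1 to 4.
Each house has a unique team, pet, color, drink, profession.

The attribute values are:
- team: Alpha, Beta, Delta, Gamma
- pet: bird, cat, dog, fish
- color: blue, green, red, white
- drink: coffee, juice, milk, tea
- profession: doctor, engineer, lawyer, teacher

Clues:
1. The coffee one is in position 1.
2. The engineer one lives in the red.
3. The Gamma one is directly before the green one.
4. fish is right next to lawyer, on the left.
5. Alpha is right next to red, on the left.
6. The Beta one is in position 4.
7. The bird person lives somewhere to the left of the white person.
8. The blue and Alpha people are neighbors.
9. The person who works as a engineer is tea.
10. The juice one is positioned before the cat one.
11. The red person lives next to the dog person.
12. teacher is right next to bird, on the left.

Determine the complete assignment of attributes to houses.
Solution:

House | Team | Pet | Color | Drink | Profession
-----------------------------------------------
  1   | Gamma | fish | blue | coffee | teacher
  2   | Alpha | bird | green | juice | lawyer
  3   | Delta | cat | red | tea | engineer
  4   | Beta | dog | white | milk | doctor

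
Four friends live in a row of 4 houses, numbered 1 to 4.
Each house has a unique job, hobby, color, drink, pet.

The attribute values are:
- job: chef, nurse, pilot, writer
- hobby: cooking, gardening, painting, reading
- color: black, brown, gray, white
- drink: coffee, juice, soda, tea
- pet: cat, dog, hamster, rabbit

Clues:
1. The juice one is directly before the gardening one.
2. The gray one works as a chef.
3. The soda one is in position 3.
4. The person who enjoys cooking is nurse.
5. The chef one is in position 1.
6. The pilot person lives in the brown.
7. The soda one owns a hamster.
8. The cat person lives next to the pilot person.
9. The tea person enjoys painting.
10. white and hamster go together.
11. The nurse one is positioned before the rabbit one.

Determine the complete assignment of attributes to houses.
Solution:

House | Job | Hobby | Color | Drink | Pet
-----------------------------------------
  1   | chef | reading | gray | juice | cat
  2   | pilot | gardening | brown | coffee | dog
  3   | nurse | cooking | white | soda | hamster
  4   | writer | painting | black | tea | rabbit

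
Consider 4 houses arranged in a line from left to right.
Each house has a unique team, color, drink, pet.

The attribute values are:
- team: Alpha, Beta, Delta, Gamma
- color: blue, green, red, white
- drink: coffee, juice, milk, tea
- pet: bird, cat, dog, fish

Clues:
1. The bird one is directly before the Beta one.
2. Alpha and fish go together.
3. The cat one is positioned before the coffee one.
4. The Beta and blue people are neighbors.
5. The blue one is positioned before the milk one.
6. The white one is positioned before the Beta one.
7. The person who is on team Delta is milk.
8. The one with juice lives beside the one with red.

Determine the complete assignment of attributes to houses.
Solution:

House | Team | Color | Drink | Pet
----------------------------------
  1   | Gamma | white | juice | bird
  2   | Beta | red | tea | cat
  3   | Alpha | blue | coffee | fish
  4   | Delta | green | milk | dog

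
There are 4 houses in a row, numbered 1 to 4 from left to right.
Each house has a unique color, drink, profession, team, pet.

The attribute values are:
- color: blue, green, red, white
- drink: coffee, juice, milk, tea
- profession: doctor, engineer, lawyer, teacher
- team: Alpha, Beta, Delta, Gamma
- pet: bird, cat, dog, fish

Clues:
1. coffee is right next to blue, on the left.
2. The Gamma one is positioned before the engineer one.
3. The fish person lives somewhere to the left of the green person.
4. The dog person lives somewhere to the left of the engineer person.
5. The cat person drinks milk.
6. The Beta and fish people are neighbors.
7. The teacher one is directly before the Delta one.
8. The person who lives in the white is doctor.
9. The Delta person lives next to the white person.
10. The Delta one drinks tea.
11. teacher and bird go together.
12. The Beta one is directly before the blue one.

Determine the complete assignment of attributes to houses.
Solution:

House | Color | Drink | Profession | Team | Pet
-----------------------------------------------
  1   | red | coffee | teacher | Beta | bird
  2   | blue | tea | lawyer | Delta | fish
  3   | white | juice | doctor | Gamma | dog
  4   | green | milk | engineer | Alpha | cat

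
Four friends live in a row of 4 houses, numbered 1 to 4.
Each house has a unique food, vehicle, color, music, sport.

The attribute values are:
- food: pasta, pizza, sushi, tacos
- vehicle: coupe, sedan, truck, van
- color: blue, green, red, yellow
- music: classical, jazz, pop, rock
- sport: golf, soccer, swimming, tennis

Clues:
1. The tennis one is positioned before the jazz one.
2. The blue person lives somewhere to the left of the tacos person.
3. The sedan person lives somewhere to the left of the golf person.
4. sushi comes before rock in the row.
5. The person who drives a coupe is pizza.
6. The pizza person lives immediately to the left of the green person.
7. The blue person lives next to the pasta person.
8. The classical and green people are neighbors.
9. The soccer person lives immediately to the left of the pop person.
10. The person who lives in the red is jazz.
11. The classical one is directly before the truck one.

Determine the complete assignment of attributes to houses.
Solution:

House | Food | Vehicle | Color | Music | Sport
----------------------------------------------
  1   | pizza | coupe | blue | classical | soccer
  2   | pasta | truck | green | pop | tennis
  3   | sushi | sedan | red | jazz | swimming
  4   | tacos | van | yellow | rock | golf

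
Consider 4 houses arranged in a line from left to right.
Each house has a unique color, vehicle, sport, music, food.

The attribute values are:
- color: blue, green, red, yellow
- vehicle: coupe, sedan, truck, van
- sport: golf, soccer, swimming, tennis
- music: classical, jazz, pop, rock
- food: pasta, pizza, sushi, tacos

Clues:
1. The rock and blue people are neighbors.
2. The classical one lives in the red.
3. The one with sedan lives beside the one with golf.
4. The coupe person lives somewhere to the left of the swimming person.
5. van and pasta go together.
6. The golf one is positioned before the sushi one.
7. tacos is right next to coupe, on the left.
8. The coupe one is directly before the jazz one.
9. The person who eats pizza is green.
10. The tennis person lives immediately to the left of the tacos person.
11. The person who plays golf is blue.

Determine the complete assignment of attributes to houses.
Solution:

House | Color | Vehicle | Sport | Music | Food
----------------------------------------------
  1   | green | sedan | tennis | rock | pizza
  2   | blue | truck | golf | pop | tacos
  3   | red | coupe | soccer | classical | sushi
  4   | yellow | van | swimming | jazz | pasta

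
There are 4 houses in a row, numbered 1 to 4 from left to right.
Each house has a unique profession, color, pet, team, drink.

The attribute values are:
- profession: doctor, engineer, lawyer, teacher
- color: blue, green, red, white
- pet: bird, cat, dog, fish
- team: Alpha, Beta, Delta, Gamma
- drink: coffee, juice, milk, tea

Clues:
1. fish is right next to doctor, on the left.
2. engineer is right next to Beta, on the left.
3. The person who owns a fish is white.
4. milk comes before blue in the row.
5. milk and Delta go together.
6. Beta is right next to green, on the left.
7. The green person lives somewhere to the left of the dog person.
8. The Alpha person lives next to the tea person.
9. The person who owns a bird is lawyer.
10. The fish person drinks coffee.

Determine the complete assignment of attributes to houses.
Solution:

House | Profession | Color | Pet | Team | Drink
-----------------------------------------------
  1   | engineer | white | fish | Alpha | coffee
  2   | doctor | red | cat | Beta | tea
  3   | lawyer | green | bird | Delta | milk
  4   | teacher | blue | dog | Gamma | juice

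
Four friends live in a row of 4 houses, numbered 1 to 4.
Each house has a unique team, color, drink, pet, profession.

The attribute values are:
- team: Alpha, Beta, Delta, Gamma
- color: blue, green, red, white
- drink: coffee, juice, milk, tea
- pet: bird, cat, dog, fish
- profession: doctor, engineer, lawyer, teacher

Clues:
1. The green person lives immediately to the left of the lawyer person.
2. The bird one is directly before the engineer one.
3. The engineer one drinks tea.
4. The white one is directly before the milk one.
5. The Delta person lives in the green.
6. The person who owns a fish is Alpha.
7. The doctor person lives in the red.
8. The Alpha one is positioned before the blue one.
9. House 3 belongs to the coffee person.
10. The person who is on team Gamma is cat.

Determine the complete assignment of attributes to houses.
Solution:

House | Team | Color | Drink | Pet | Profession
-----------------------------------------------
  1   | Beta | red | juice | bird | doctor
  2   | Delta | green | tea | dog | engineer
  3   | Alpha | white | coffee | fish | lawyer
  4   | Gamma | blue | milk | cat | teacher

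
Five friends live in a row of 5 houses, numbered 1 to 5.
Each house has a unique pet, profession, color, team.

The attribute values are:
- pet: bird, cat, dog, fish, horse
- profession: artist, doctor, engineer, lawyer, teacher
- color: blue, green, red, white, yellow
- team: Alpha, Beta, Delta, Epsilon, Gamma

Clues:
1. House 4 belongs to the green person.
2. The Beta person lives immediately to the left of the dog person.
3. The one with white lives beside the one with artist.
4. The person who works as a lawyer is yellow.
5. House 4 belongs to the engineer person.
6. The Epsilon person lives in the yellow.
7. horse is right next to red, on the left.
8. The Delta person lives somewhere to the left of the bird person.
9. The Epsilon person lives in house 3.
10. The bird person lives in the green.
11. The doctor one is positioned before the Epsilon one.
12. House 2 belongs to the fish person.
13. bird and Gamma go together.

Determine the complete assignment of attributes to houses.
Solution:

House | Pet | Profession | Color | Team
---------------------------------------
  1   | horse | doctor | white | Delta
  2   | fish | artist | red | Beta
  3   | dog | lawyer | yellow | Epsilon
  4   | bird | engineer | green | Gamma
  5   | cat | teacher | blue | Alpha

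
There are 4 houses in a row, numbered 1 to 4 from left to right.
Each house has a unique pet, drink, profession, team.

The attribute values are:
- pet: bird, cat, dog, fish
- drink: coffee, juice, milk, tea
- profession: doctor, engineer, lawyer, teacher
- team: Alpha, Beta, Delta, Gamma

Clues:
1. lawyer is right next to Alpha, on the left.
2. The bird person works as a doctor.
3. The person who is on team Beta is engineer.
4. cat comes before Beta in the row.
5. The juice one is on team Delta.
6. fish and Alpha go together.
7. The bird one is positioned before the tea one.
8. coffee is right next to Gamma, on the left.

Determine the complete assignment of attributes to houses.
Solution:

House | Pet | Drink | Profession | Team
---------------------------------------
  1   | cat | juice | lawyer | Delta
  2   | fish | coffee | teacher | Alpha
  3   | bird | milk | doctor | Gamma
  4   | dog | tea | engineer | Beta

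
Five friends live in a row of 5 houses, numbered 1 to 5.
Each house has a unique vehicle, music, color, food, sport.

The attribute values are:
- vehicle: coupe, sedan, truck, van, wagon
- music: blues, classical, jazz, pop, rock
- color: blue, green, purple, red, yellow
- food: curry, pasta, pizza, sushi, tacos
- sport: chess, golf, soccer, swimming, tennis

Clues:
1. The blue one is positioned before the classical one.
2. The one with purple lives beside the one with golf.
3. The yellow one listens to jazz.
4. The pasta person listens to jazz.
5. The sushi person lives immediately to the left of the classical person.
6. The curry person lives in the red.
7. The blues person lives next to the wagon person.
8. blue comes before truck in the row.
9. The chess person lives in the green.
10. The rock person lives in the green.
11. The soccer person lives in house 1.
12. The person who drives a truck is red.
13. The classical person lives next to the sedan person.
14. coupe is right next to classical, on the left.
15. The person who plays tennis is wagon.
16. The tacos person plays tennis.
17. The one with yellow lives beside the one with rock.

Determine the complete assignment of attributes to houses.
Solution:

House | Vehicle | Music | Color | Food | Sport
----------------------------------------------
  1   | coupe | blues | blue | sushi | soccer
  2   | wagon | classical | purple | tacos | tennis
  3   | sedan | jazz | yellow | pasta | golf
  4   | van | rock | green | pizza | chess
  5   | truck | pop | red | curry | swimming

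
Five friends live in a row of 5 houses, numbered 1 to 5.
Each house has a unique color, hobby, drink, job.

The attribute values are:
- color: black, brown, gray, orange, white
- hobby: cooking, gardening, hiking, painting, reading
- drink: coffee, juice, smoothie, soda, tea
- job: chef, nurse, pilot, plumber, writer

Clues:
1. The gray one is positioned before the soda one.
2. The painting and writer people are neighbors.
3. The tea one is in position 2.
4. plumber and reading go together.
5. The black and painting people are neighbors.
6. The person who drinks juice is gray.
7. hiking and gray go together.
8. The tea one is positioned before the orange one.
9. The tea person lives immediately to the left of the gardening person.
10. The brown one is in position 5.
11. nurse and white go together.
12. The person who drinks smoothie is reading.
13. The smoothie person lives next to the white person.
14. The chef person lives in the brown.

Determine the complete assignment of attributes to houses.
Solution:

House | Color | Hobby | Drink | Job
-----------------------------------
  1   | black | reading | smoothie | plumber
  2   | white | painting | tea | nurse
  3   | orange | gardening | coffee | writer
  4   | gray | hiking | juice | pilot
  5   | brown | cooking | soda | chef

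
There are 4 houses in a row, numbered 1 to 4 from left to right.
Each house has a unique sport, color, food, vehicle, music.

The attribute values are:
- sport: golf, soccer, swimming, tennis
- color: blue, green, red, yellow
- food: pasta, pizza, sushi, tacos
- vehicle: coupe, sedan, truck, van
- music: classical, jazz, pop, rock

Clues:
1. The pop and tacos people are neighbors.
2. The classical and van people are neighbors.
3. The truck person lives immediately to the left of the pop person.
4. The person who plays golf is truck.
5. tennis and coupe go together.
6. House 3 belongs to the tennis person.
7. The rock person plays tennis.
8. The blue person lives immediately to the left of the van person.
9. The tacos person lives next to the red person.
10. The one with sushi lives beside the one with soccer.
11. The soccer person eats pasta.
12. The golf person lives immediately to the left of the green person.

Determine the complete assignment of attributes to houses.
Solution:

House | Sport | Color | Food | Vehicle | Music
----------------------------------------------
  1   | golf | blue | sushi | truck | classical
  2   | soccer | green | pasta | van | pop
  3   | tennis | yellow | tacos | coupe | rock
  4   | swimming | red | pizza | sedan | jazz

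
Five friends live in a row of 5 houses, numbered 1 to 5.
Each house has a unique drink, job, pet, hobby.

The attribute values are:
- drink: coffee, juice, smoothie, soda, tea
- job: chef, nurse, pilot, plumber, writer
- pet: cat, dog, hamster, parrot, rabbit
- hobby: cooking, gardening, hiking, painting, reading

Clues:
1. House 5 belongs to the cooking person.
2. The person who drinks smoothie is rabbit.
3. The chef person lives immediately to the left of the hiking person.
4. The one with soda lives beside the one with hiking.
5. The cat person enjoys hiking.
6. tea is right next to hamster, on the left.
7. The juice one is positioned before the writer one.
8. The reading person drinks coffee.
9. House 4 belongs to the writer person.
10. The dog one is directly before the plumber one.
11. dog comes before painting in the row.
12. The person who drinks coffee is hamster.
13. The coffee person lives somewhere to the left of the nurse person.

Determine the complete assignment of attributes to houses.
Solution:

House | Drink | Job | Pet | Hobby
---------------------------------
  1   | soda | chef | dog | gardening
  2   | juice | plumber | cat | hiking
  3   | tea | pilot | parrot | painting
  4   | coffee | writer | hamster | reading
  5   | smoothie | nurse | rabbit | cooking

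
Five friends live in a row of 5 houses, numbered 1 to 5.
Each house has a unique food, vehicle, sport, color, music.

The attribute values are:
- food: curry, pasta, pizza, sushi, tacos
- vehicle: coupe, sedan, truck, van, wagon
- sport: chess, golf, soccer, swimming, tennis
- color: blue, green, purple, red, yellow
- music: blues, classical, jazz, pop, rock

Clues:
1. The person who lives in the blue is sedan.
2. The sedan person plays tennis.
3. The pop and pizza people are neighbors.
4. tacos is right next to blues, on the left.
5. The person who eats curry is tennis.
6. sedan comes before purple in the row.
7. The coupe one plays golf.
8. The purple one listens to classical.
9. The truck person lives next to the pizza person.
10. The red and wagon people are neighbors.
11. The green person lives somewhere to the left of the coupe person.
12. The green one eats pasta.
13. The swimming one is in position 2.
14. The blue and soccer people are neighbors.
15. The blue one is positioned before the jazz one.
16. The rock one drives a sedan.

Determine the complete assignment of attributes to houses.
Solution:

House | Food | Vehicle | Sport | Color | Music
----------------------------------------------
  1   | tacos | truck | chess | red | pop
  2   | pizza | wagon | swimming | yellow | blues
  3   | curry | sedan | tennis | blue | rock
  4   | pasta | van | soccer | green | jazz
  5   | sushi | coupe | golf | purple | classical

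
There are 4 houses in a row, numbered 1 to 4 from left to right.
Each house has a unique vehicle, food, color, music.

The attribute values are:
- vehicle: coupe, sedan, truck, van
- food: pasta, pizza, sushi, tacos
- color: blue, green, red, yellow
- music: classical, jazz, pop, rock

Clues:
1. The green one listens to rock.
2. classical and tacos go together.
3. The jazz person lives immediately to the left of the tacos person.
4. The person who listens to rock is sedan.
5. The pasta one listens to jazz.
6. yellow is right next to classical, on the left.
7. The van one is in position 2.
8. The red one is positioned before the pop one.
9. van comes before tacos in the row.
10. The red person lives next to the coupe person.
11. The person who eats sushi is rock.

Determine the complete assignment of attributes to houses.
Solution:

House | Vehicle | Food | Color | Music
--------------------------------------
  1   | sedan | sushi | green | rock
  2   | van | pasta | yellow | jazz
  3   | truck | tacos | red | classical
  4   | coupe | pizza | blue | pop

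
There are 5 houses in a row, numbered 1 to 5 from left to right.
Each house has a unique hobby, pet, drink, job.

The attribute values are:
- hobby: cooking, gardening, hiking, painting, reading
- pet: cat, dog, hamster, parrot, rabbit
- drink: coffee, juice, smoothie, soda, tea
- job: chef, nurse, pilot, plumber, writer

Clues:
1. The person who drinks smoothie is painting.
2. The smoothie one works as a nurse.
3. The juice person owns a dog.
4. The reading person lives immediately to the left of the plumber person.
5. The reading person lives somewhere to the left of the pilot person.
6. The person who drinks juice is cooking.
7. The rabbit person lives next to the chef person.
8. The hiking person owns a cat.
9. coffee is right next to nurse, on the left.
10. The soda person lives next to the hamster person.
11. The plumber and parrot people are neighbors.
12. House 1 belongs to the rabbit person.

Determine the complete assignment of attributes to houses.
Solution:

House | Hobby | Pet | Drink | Job
---------------------------------
  1   | gardening | rabbit | soda | writer
  2   | reading | hamster | tea | chef
  3   | hiking | cat | coffee | plumber
  4   | painting | parrot | smoothie | nurse
  5   | cooking | dog | juice | pilot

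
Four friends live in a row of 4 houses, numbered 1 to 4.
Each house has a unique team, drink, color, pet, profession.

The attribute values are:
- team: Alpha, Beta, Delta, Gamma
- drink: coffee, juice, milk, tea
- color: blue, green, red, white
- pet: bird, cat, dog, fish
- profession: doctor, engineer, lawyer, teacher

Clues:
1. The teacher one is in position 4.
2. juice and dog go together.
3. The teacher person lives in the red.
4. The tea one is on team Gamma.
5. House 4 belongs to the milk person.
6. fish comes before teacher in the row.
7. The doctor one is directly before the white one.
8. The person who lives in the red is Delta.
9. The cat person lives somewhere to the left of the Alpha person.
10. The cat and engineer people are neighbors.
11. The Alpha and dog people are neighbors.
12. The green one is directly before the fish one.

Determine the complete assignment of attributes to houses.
Solution:

House | Team | Drink | Color | Pet | Profession
-----------------------------------------------
  1   | Gamma | tea | green | cat | doctor
  2   | Alpha | coffee | white | fish | engineer
  3   | Beta | juice | blue | dog | lawyer
  4   | Delta | milk | red | bird | teacher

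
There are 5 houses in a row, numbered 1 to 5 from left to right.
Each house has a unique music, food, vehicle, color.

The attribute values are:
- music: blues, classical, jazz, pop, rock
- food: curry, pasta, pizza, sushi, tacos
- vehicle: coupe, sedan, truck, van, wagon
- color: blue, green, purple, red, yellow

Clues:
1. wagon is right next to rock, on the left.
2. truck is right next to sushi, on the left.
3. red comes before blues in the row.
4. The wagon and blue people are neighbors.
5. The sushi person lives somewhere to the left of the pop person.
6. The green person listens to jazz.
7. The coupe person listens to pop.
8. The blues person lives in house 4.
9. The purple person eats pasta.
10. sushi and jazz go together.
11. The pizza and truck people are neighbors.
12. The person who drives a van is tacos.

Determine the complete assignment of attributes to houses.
Solution:

House | Music | Food | Vehicle | Color
--------------------------------------
  1   | classical | pizza | wagon | red
  2   | rock | curry | truck | blue
  3   | jazz | sushi | sedan | green
  4   | blues | tacos | van | yellow
  5   | pop | pasta | coupe | purple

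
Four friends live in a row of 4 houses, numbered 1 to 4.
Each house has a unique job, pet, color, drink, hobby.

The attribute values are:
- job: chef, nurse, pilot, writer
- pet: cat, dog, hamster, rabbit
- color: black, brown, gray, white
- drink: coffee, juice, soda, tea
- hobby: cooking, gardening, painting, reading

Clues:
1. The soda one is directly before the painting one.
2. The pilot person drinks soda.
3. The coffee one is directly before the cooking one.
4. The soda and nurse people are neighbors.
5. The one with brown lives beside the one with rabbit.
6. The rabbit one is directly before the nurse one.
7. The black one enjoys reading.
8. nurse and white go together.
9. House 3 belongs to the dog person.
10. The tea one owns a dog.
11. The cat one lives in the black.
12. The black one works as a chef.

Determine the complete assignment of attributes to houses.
Solution:

House | Job | Pet | Color | Drink | Hobby
-----------------------------------------
  1   | writer | hamster | brown | coffee | gardening
  2   | pilot | rabbit | gray | soda | cooking
  3   | nurse | dog | white | tea | painting
  4   | chef | cat | black | juice | reading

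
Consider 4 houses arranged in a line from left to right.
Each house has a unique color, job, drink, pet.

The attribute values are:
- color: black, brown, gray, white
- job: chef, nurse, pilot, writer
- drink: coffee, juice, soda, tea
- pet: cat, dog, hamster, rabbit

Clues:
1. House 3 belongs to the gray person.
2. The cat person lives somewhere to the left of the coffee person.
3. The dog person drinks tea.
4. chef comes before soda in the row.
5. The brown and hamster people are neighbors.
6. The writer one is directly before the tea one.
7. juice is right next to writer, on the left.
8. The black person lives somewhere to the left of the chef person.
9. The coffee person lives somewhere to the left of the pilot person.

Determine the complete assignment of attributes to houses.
Solution:

House | Color | Job | Drink | Pet
---------------------------------
  1   | brown | nurse | juice | cat
  2   | black | writer | coffee | hamster
  3   | gray | chef | tea | dog
  4   | white | pilot | soda | rabbit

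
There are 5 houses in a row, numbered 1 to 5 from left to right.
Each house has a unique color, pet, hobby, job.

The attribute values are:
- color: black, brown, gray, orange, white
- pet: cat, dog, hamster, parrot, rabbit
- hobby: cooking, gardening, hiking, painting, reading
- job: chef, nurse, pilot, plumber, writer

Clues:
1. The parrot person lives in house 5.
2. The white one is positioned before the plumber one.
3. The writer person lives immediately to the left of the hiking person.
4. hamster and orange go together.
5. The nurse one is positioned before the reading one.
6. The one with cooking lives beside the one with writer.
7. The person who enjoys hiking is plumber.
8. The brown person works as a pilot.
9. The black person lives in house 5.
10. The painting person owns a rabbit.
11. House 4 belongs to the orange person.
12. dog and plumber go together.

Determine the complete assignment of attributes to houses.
Solution:

House | Color | Pet | Hobby | Job
---------------------------------
  1   | brown | cat | cooking | pilot
  2   | white | rabbit | painting | writer
  3   | gray | dog | hiking | plumber
  4   | orange | hamster | gardening | nurse
  5   | black | parrot | reading | chef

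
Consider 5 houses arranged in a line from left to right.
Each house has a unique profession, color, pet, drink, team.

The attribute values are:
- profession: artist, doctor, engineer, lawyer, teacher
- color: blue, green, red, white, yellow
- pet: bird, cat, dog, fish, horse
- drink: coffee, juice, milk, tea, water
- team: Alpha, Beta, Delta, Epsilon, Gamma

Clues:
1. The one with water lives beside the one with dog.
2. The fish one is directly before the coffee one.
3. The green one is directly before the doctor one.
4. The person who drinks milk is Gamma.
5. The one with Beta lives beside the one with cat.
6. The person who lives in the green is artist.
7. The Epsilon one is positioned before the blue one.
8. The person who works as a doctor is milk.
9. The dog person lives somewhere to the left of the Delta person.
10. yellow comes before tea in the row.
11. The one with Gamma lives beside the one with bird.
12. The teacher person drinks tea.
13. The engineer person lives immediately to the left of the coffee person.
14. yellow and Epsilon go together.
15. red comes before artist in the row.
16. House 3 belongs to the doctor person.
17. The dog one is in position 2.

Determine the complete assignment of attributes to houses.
Solution:

House | Profession | Color | Pet | Drink | Team
-----------------------------------------------
  1   | engineer | red | fish | water | Alpha
  2   | artist | green | dog | coffee | Beta
  3   | doctor | white | cat | milk | Gamma
  4   | lawyer | yellow | bird | juice | Epsilon
  5   | teacher | blue | horse | tea | Delta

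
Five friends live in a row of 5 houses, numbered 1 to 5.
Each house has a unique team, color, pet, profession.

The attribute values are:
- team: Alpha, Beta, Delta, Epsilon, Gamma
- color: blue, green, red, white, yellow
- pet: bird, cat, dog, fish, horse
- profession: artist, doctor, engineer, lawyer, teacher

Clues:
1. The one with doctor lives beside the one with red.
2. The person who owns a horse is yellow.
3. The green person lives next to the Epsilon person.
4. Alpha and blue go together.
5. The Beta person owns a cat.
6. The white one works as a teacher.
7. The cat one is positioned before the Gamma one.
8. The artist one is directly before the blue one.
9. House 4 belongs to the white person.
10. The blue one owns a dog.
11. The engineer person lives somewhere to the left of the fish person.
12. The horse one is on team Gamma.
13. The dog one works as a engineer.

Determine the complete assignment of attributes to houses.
Solution:

House | Team | Color | Pet | Profession
---------------------------------------
  1   | Beta | green | cat | doctor
  2   | Epsilon | red | bird | artist
  3   | Alpha | blue | dog | engineer
  4   | Delta | white | fish | teacher
  5   | Gamma | yellow | horse | lawyer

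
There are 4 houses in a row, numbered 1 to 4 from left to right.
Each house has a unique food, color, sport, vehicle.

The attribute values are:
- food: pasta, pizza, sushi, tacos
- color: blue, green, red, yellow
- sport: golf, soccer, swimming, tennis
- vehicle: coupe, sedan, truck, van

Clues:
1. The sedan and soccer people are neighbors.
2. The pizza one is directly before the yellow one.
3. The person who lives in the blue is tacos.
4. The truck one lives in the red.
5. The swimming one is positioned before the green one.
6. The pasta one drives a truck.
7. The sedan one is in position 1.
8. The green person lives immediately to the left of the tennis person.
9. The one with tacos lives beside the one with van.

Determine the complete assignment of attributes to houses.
Solution:

House | Food | Color | Sport | Vehicle
--------------------------------------
  1   | tacos | blue | swimming | sedan
  2   | pizza | green | soccer | van
  3   | sushi | yellow | tennis | coupe
  4   | pasta | red | golf | truck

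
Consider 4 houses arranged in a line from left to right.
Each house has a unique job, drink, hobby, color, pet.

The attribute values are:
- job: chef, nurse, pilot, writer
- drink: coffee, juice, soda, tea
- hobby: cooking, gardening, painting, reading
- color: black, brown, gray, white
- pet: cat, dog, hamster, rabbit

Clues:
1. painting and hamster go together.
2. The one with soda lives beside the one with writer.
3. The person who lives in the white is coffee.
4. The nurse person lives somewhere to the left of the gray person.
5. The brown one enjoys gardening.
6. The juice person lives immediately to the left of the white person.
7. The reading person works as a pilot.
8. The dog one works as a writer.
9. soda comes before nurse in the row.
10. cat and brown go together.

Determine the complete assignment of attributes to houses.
Solution:

House | Job | Drink | Hobby | Color | Pet
-----------------------------------------
  1   | chef | soda | gardening | brown | cat
  2   | writer | juice | cooking | black | dog
  3   | nurse | coffee | painting | white | hamster
  4   | pilot | tea | reading | gray | rabbit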